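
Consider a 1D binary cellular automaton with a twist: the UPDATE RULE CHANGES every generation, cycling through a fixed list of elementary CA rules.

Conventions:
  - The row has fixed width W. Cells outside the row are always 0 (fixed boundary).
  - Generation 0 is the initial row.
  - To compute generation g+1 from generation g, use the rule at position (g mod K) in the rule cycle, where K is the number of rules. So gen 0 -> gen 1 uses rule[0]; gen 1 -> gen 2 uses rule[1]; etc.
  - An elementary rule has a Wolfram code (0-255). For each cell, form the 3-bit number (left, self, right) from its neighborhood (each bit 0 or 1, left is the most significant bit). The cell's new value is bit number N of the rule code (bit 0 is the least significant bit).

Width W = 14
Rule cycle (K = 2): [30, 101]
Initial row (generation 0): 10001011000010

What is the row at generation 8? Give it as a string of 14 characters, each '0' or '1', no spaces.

Answer: 11001001101001

Derivation:
Gen 0: 10001011000010
Gen 1 (rule 30): 11011010100111
Gen 2 (rule 101): 01101111100001
Gen 3 (rule 30): 11001000010011
Gen 4 (rule 101): 01001011010001
Gen 5 (rule 30): 11111010011011
Gen 6 (rule 101): 00001110001101
Gen 7 (rule 30): 00011001011001
Gen 8 (rule 101): 11001001101001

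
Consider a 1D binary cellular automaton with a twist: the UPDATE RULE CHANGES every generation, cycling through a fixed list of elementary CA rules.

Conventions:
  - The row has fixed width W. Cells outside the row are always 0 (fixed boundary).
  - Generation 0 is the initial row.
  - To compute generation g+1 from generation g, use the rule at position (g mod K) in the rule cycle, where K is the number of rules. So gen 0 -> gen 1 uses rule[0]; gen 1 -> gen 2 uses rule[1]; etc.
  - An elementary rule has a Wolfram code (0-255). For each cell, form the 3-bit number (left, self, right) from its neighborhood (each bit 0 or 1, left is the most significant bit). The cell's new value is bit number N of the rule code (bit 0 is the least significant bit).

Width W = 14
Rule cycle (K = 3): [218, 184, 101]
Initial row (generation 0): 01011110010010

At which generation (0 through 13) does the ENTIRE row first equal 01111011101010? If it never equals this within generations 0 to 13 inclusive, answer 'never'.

Gen 0: 01011110010010
Gen 1 (rule 218): 10011111101101
Gen 2 (rule 184): 01011111011010
Gen 3 (rule 101): 01100001101110
Gen 4 (rule 218): 11110011101111
Gen 5 (rule 184): 11101011011110
Gen 6 (rule 101): 00111101100010
Gen 7 (rule 218): 01111101110101
Gen 8 (rule 184): 01111011101010
Gen 9 (rule 101): 00001100111110
Gen 10 (rule 218): 00011111111111
Gen 11 (rule 184): 00011111111110
Gen 12 (rule 101): 11000000000010
Gen 13 (rule 218): 11100000000101

Answer: 8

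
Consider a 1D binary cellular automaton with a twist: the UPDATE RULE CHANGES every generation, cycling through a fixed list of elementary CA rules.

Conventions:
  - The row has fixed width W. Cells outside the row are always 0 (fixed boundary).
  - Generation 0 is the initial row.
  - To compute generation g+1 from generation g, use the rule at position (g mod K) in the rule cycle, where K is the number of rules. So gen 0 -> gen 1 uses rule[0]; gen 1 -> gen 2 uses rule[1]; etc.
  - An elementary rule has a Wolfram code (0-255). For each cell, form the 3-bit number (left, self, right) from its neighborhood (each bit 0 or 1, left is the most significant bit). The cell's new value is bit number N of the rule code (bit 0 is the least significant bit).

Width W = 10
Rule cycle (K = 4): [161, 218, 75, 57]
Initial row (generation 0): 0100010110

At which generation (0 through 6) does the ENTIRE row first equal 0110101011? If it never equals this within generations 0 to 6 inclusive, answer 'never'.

Answer: never

Derivation:
Gen 0: 0100010110
Gen 1 (rule 161): 0001001000
Gen 2 (rule 218): 0010110100
Gen 3 (rule 75): 1100110001
Gen 4 (rule 57): 1010101100
Gen 5 (rule 161): 0101010001
Gen 6 (rule 218): 1000001010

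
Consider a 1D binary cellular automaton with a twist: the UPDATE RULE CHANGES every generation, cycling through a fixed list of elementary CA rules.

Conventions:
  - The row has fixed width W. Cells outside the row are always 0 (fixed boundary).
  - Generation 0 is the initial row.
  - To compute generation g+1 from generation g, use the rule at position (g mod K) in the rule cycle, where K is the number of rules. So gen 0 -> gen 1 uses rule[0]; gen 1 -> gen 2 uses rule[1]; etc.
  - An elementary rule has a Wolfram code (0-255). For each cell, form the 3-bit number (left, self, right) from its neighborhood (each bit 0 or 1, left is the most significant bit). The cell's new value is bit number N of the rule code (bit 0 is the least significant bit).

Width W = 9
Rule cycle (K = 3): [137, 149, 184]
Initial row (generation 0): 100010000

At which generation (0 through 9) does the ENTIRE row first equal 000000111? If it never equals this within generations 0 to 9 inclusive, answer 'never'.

Gen 0: 100010000
Gen 1 (rule 137): 001000111
Gen 2 (rule 149): 101110010
Gen 3 (rule 184): 011101001
Gen 4 (rule 137): 011000000
Gen 5 (rule 149): 000111111
Gen 6 (rule 184): 000111110
Gen 7 (rule 137): 110111100
Gen 8 (rule 149): 000011011
Gen 9 (rule 184): 000010110

Answer: never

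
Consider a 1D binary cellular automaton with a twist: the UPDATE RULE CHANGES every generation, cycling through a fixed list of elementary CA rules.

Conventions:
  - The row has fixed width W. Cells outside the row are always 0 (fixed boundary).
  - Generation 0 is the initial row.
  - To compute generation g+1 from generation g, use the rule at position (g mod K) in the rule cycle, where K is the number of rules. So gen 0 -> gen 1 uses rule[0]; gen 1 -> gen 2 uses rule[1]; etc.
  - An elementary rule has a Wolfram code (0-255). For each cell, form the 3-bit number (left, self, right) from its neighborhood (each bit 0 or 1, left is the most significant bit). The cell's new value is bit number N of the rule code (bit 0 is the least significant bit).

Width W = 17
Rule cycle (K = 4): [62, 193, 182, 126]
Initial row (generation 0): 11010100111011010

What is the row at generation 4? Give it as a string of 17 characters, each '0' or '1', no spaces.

Answer: 01111001111100110

Derivation:
Gen 0: 11010100111011010
Gen 1 (rule 62): 10111111100110111
Gen 2 (rule 193): 00011111100010011
Gen 3 (rule 182): 00101111010111100
Gen 4 (rule 126): 01111001111100110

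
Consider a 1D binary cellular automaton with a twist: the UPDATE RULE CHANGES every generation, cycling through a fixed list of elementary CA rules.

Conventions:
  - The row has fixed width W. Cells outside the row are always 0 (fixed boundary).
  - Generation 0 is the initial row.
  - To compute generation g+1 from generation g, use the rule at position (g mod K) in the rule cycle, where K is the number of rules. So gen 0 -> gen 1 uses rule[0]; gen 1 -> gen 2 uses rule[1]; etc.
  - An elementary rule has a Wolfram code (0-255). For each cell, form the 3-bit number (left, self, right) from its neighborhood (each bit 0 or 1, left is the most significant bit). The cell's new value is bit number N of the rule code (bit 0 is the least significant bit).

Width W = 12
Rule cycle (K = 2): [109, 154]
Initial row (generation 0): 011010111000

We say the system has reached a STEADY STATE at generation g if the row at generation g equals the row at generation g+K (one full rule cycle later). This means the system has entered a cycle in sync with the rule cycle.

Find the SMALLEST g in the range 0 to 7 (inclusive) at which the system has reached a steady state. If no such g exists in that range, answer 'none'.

Gen 0: 011010111000
Gen 1 (rule 109): 011111101011
Gen 2 (rule 154): 111111000010
Gen 3 (rule 109): 100001011010
Gen 4 (rule 154): 010010010001
Gen 5 (rule 109): 010010010101
Gen 6 (rule 154): 101101100000
Gen 7 (rule 109): 111111101111
Gen 8 (rule 154): 111111001110
Gen 9 (rule 109): 100001001010

Answer: none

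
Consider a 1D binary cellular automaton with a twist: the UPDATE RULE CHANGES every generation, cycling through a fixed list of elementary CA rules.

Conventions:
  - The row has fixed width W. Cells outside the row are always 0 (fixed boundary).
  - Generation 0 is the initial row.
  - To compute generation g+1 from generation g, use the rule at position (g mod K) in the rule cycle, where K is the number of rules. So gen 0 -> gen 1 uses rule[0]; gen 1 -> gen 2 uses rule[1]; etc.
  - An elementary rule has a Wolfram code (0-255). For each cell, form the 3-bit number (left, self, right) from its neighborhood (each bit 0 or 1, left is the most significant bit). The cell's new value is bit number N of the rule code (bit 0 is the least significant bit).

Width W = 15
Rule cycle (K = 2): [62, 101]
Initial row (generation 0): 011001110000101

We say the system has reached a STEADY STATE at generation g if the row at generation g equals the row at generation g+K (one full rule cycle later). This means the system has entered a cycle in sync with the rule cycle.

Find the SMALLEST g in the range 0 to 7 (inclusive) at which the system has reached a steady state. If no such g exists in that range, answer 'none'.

Answer: none

Derivation:
Gen 0: 011001110000101
Gen 1 (rule 62): 110111001001111
Gen 2 (rule 101): 011001001000001
Gen 3 (rule 62): 110111111100011
Gen 4 (rule 101): 011000000101001
Gen 5 (rule 62): 110100001111111
Gen 6 (rule 101): 011101100000001
Gen 7 (rule 62): 110011010000011
Gen 8 (rule 101): 010001110111001
Gen 9 (rule 62): 111011001100111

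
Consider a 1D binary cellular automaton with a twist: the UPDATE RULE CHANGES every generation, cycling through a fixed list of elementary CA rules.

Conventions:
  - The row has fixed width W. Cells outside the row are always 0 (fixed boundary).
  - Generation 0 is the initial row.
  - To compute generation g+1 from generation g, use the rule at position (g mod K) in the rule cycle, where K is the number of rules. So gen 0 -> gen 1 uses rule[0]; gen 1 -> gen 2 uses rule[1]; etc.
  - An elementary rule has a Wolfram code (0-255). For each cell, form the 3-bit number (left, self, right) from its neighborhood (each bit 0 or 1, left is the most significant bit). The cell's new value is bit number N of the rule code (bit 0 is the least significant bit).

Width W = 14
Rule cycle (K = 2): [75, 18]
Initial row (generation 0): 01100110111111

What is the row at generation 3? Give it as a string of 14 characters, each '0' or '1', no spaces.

Answer: 11111111100100

Derivation:
Gen 0: 01100110111111
Gen 1 (rule 75): 11101110100001
Gen 2 (rule 18): 00000000010010
Gen 3 (rule 75): 11111111100100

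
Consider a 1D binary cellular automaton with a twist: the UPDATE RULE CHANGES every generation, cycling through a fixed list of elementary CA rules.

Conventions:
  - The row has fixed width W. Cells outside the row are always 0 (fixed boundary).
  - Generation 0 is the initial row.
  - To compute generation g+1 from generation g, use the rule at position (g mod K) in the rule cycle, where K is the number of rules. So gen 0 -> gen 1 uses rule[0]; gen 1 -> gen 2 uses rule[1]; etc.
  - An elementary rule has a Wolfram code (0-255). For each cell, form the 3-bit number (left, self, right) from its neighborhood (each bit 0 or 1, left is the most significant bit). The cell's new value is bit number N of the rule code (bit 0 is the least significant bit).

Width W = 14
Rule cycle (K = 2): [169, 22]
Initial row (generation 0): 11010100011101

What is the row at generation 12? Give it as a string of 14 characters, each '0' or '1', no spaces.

Answer: 10001100000100

Derivation:
Gen 0: 11010100011101
Gen 1 (rule 169): 10101001011010
Gen 2 (rule 22): 10101111000011
Gen 3 (rule 169): 01011110011010
Gen 4 (rule 22): 11000001100011
Gen 5 (rule 169): 10011101001010
Gen 6 (rule 22): 11100001111011
Gen 7 (rule 169): 11001101110110
Gen 8 (rule 22): 00110000000001
Gen 9 (rule 169): 10100111111100
Gen 10 (rule 22): 10111000000010
Gen 11 (rule 169): 01110011111000
Gen 12 (rule 22): 10001100000100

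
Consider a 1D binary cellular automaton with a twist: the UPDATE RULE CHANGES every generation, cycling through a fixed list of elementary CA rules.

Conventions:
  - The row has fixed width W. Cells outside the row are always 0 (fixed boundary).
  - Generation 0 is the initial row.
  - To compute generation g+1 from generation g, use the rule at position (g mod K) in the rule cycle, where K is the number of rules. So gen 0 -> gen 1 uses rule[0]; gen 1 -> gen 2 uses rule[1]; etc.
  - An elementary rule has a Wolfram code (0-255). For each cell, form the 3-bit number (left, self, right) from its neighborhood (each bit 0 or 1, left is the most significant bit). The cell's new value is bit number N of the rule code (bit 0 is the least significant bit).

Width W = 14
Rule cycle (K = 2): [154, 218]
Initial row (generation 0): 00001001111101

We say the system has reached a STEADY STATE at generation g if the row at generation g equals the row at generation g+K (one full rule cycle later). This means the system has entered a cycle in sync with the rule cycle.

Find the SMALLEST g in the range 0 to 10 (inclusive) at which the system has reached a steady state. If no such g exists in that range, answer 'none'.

Answer: 8

Derivation:
Gen 0: 00001001111101
Gen 1 (rule 154): 00010111111000
Gen 2 (rule 218): 00100111111100
Gen 3 (rule 154): 01011111111010
Gen 4 (rule 218): 10011111111001
Gen 5 (rule 154): 01111111110110
Gen 6 (rule 218): 11111111110111
Gen 7 (rule 154): 11111111100110
Gen 8 (rule 218): 11111111111111
Gen 9 (rule 154): 11111111111110
Gen 10 (rule 218): 11111111111111
Gen 11 (rule 154): 11111111111110
Gen 12 (rule 218): 11111111111111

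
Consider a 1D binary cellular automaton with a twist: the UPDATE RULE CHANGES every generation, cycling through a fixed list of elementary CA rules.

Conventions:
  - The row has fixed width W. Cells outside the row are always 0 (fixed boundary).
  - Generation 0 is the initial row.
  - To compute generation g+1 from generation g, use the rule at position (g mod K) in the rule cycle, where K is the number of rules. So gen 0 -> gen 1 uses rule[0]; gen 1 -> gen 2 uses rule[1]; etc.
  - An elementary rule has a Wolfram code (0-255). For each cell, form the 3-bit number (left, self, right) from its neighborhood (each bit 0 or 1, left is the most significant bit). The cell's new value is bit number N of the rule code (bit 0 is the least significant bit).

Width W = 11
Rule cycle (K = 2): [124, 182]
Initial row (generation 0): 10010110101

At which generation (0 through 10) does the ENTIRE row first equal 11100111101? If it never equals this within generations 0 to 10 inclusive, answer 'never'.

Gen 0: 10010110101
Gen 1 (rule 124): 11011111111
Gen 2 (rule 182): 00101111110
Gen 3 (rule 124): 00111000011
Gen 4 (rule 182): 01010100100
Gen 5 (rule 124): 01111110110
Gen 6 (rule 182): 10111101001
Gen 7 (rule 124): 11100111101
Gen 8 (rule 182): 01011011011
Gen 9 (rule 124): 01111111111
Gen 10 (rule 182): 10111111110

Answer: 7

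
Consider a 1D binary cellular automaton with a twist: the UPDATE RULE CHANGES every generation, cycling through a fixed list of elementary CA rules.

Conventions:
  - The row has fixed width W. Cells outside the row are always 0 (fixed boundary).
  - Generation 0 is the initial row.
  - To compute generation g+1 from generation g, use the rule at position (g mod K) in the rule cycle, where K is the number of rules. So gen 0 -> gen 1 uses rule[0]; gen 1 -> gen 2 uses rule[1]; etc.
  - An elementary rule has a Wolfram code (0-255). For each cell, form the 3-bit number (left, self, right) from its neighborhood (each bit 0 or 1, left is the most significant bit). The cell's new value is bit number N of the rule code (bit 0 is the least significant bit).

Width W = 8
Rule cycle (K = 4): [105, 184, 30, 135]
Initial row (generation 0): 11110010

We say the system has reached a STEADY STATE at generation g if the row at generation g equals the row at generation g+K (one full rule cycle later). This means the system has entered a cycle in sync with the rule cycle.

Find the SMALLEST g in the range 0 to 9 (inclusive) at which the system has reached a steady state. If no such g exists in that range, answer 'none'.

Gen 0: 11110010
Gen 1 (rule 105): 10010000
Gen 2 (rule 184): 01001000
Gen 3 (rule 30): 11111100
Gen 4 (rule 135): 01111001
Gen 5 (rule 105): 01001000
Gen 6 (rule 184): 00100100
Gen 7 (rule 30): 01111110
Gen 8 (rule 135): 10111100
Gen 9 (rule 105): 01100101
Gen 10 (rule 184): 01010010
Gen 11 (rule 30): 11011111
Gen 12 (rule 135): 00001110
Gen 13 (rule 105): 11101010

Answer: none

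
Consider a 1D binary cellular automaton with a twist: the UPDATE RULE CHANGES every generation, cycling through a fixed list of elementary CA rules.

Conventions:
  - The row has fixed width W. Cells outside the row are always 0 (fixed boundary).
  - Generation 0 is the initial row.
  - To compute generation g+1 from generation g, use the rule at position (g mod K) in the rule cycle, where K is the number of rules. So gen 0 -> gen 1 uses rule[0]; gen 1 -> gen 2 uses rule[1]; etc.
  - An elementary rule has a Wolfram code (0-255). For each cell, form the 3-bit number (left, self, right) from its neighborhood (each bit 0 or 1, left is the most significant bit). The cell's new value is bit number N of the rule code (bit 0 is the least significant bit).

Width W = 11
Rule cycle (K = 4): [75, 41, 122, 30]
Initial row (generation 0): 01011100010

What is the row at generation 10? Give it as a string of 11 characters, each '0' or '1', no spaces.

Answer: 00100010100

Derivation:
Gen 0: 01011100010
Gen 1 (rule 75): 10010101100
Gen 2 (rule 41): 00001011001
Gen 3 (rule 122): 00010111110
Gen 4 (rule 30): 00110100001
Gen 5 (rule 75): 11110001110
Gen 6 (rule 41): 10000101000
Gen 7 (rule 122): 01001010100
Gen 8 (rule 30): 11111010110
Gen 9 (rule 75): 10001000110
Gen 10 (rule 41): 00100010100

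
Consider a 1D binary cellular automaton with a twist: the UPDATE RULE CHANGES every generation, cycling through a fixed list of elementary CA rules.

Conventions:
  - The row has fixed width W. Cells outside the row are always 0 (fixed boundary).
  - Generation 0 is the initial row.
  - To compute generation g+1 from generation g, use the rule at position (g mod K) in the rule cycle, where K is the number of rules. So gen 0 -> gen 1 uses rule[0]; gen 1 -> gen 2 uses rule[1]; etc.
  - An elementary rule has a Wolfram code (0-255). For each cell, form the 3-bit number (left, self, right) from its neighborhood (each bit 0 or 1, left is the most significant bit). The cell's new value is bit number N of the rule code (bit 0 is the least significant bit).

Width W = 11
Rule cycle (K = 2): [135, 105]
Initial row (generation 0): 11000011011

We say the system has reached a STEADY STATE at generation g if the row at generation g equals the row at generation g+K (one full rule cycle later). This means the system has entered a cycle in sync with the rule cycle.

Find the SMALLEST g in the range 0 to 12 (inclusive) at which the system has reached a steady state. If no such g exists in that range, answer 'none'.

Answer: none

Derivation:
Gen 0: 11000011011
Gen 1 (rule 135): 00011100000
Gen 2 (rule 105): 11010101111
Gen 3 (rule 135): 00010100110
Gen 4 (rule 105): 11001000110
Gen 5 (rule 135): 00011011000
Gen 6 (rule 105): 11011111011
Gen 7 (rule 135): 00001110000
Gen 8 (rule 105): 11101010111
Gen 9 (rule 135): 01001010010
Gen 10 (rule 105): 00000100000
Gen 11 (rule 135): 11111101111
Gen 12 (rule 105): 10000111001
Gen 13 (rule 135): 10111010011
Gen 14 (rule 105): 01101100011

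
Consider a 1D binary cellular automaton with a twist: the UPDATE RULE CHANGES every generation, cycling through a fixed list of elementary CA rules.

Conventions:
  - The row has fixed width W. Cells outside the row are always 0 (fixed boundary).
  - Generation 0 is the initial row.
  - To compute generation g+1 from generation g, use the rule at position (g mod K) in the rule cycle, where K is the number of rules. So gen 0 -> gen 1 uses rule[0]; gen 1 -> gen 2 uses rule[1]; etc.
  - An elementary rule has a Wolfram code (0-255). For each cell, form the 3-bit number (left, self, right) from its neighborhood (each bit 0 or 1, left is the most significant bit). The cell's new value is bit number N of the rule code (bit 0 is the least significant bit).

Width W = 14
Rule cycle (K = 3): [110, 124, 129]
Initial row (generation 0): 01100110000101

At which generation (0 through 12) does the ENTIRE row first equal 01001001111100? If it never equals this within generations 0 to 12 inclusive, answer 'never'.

Gen 0: 01100110000101
Gen 1 (rule 110): 11101110001111
Gen 2 (rule 124): 10111011001001
Gen 3 (rule 129): 00010000000000
Gen 4 (rule 110): 00110000000000
Gen 5 (rule 124): 00111000000000
Gen 6 (rule 129): 10010011111111
Gen 7 (rule 110): 10110110000001
Gen 8 (rule 124): 11111111000001
Gen 9 (rule 129): 01111110011100
Gen 10 (rule 110): 11000010110100
Gen 11 (rule 124): 11100011111110
Gen 12 (rule 129): 01001001111100

Answer: 12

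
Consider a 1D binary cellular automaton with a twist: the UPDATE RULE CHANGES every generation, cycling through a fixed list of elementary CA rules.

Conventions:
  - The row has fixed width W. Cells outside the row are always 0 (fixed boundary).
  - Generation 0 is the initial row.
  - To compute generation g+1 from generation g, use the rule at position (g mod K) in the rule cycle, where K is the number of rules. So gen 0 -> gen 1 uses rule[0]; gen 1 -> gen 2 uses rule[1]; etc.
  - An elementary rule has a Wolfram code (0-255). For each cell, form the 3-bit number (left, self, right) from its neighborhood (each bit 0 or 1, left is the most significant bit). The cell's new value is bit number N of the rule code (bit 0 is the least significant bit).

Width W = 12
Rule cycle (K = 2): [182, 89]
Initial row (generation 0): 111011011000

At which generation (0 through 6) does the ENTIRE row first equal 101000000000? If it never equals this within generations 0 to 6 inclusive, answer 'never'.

Gen 0: 111011011000
Gen 1 (rule 182): 010100100100
Gen 2 (rule 89): 000010010011
Gen 3 (rule 182): 000111111100
Gen 4 (rule 89): 110100000111
Gen 5 (rule 182): 001110001010
Gen 6 (rule 89): 101011100001

Answer: never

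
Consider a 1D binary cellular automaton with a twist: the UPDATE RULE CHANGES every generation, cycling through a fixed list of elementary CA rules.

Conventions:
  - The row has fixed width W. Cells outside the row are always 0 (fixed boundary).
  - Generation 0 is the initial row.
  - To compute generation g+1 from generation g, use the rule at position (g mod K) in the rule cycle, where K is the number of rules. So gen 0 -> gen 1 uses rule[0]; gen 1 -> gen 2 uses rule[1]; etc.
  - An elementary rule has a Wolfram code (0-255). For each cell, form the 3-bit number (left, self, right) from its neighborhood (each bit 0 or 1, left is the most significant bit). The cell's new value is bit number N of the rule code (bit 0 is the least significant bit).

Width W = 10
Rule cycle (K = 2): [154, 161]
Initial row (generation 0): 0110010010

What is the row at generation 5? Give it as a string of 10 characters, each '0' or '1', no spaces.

Answer: 0101101101

Derivation:
Gen 0: 0110010010
Gen 1 (rule 154): 1101101101
Gen 2 (rule 161): 0010010010
Gen 3 (rule 154): 0101101101
Gen 4 (rule 161): 0010010010
Gen 5 (rule 154): 0101101101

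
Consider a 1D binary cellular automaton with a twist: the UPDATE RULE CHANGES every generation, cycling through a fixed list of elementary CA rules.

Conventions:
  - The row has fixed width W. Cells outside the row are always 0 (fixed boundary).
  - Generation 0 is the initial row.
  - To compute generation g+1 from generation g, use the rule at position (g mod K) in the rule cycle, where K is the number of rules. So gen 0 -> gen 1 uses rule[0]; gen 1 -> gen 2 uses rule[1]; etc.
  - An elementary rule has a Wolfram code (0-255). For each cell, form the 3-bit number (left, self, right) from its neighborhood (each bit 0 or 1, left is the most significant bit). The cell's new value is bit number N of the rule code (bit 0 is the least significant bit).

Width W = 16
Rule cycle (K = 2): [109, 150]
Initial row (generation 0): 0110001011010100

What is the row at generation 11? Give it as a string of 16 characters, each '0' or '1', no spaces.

Gen 0: 0110001011010100
Gen 1 (rule 109): 0110101111111101
Gen 2 (rule 150): 1000100111111001
Gen 3 (rule 109): 1010100100001001
Gen 4 (rule 150): 1010111110011111
Gen 5 (rule 109): 1111100010010001
Gen 6 (rule 150): 0111010111111011
Gen 7 (rule 109): 0101111100001111
Gen 8 (rule 150): 1100111010010110
Gen 9 (rule 109): 1100101110011110
Gen 10 (rule 150): 0011100101101101
Gen 11 (rule 109): 1010100111111111

Answer: 1010100111111111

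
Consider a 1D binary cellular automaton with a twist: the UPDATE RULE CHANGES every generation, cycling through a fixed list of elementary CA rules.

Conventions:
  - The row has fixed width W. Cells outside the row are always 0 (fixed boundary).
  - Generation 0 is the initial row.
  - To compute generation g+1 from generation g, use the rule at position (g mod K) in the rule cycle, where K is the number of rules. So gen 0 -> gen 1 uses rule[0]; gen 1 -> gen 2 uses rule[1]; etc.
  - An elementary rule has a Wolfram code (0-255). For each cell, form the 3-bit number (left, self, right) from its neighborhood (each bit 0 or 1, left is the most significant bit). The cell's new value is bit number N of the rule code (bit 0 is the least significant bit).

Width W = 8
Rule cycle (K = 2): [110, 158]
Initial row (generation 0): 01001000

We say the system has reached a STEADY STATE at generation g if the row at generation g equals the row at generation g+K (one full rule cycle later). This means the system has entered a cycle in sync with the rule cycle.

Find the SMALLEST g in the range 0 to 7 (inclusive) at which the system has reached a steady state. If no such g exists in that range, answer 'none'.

Answer: none

Derivation:
Gen 0: 01001000
Gen 1 (rule 110): 11011000
Gen 2 (rule 158): 10010100
Gen 3 (rule 110): 10111100
Gen 4 (rule 158): 10111010
Gen 5 (rule 110): 11101110
Gen 6 (rule 158): 11001101
Gen 7 (rule 110): 11011111
Gen 8 (rule 158): 10011110
Gen 9 (rule 110): 10110010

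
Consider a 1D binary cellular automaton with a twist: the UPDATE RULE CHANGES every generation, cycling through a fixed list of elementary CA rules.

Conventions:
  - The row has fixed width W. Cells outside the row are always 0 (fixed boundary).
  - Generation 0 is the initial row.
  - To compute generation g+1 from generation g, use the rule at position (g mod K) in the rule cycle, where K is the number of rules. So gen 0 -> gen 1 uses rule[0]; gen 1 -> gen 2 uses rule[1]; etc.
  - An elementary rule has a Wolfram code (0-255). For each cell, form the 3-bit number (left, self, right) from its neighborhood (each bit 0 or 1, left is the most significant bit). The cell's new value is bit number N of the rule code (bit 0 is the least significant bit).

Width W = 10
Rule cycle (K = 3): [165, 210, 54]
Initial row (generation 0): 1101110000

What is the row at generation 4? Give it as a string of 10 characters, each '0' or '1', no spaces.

Answer: 0101100101

Derivation:
Gen 0: 1101110000
Gen 1 (rule 165): 0010100111
Gen 2 (rule 210): 0100011011
Gen 3 (rule 54): 1110100100
Gen 4 (rule 165): 0101100101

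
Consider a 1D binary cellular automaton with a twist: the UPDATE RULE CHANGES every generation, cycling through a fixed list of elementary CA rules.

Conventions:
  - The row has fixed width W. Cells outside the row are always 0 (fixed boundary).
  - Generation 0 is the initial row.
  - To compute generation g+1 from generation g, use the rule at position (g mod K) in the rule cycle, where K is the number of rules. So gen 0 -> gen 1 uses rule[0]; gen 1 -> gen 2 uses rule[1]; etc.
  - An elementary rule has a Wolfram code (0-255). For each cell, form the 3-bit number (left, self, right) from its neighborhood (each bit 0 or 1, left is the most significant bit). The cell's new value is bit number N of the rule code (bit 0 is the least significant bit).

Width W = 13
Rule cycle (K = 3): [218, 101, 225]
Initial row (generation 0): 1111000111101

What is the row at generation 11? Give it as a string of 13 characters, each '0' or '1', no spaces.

Answer: 0001000000010

Derivation:
Gen 0: 1111000111101
Gen 1 (rule 218): 1111101111100
Gen 2 (rule 101): 0000110000101
Gen 3 (rule 225): 1110010110010
Gen 4 (rule 218): 1111100111101
Gen 5 (rule 101): 0000100000111
Gen 6 (rule 225): 1110001110011
Gen 7 (rule 218): 1111011111111
Gen 8 (rule 101): 0001100000001
Gen 9 (rule 225): 1100101111100
Gen 10 (rule 218): 1111001111110
Gen 11 (rule 101): 0001000000010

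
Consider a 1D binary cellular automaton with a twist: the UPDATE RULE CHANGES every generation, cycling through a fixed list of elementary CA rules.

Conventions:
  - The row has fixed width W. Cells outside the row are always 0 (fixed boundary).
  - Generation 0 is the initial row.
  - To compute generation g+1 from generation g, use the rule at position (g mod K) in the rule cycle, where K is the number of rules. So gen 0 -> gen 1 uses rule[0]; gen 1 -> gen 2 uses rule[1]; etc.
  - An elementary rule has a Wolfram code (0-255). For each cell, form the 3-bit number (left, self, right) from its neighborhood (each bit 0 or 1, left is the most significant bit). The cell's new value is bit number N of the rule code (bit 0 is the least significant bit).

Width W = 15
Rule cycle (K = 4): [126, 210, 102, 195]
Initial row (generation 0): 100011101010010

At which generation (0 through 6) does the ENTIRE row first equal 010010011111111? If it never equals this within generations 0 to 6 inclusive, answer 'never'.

Answer: 2

Derivation:
Gen 0: 100011101010010
Gen 1 (rule 126): 110110111111111
Gen 2 (rule 210): 010010011111111
Gen 3 (rule 102): 110110100000001
Gen 4 (rule 195): 010010001111110
Gen 5 (rule 126): 111111011000011
Gen 6 (rule 210): 011111001100101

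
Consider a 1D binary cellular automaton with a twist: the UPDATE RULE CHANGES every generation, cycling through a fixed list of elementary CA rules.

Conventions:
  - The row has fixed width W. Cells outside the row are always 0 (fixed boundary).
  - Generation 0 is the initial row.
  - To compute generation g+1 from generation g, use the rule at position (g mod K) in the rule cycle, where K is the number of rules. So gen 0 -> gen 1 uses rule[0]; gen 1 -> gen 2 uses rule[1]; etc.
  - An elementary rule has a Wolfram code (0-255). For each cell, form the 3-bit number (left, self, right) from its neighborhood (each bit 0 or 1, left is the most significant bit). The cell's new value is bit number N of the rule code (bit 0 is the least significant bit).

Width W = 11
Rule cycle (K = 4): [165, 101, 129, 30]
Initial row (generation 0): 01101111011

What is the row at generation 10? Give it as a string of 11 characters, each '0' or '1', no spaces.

Gen 0: 01101111011
Gen 1 (rule 165): 00010110100
Gen 2 (rule 101): 11011011101
Gen 3 (rule 129): 00000001000
Gen 4 (rule 30): 00000011100
Gen 5 (rule 165): 11111001001
Gen 6 (rule 101): 00001001001
Gen 7 (rule 129): 11100000000
Gen 8 (rule 30): 10010000000
Gen 9 (rule 165): 10010111111
Gen 10 (rule 101): 10011000001

Answer: 10011000001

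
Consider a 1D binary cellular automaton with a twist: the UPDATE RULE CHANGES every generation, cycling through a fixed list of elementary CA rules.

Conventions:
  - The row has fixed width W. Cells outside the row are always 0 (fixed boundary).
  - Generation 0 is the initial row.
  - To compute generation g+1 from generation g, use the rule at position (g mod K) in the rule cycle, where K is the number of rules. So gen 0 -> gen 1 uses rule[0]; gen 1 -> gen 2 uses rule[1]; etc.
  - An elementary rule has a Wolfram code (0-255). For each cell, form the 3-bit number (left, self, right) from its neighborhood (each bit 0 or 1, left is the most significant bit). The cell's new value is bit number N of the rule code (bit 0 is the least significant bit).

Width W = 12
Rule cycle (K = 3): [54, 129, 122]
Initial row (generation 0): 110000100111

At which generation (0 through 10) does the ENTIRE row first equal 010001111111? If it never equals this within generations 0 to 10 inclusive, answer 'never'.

Gen 0: 110000100111
Gen 1 (rule 54): 001001111000
Gen 2 (rule 129): 100000110011
Gen 3 (rule 122): 010001111111
Gen 4 (rule 54): 111010000000
Gen 5 (rule 129): 010000111111
Gen 6 (rule 122): 101001100001
Gen 7 (rule 54): 111110010011
Gen 8 (rule 129): 011100000000
Gen 9 (rule 122): 110110000000
Gen 10 (rule 54): 001001000000

Answer: 3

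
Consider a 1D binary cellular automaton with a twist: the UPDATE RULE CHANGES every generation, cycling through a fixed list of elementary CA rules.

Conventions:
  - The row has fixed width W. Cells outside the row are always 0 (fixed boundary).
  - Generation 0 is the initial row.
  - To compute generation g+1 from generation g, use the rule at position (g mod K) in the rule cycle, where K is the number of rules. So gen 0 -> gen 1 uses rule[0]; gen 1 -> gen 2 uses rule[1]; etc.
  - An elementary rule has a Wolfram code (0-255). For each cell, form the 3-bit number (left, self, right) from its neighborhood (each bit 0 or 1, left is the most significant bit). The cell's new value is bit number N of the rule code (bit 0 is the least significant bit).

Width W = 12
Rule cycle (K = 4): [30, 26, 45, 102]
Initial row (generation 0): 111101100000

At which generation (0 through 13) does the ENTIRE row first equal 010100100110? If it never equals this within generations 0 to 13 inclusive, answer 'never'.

Answer: 10

Derivation:
Gen 0: 111101100000
Gen 1 (rule 30): 100001010000
Gen 2 (rule 26): 010010001000
Gen 3 (rule 45): 010010101011
Gen 4 (rule 102): 110111111101
Gen 5 (rule 30): 100100000001
Gen 6 (rule 26): 011010000010
Gen 7 (rule 45): 010110111010
Gen 8 (rule 102): 111011001110
Gen 9 (rule 30): 100010111001
Gen 10 (rule 26): 010100100110
Gen 11 (rule 45): 011100100100
Gen 12 (rule 102): 100101101100
Gen 13 (rule 30): 111101001010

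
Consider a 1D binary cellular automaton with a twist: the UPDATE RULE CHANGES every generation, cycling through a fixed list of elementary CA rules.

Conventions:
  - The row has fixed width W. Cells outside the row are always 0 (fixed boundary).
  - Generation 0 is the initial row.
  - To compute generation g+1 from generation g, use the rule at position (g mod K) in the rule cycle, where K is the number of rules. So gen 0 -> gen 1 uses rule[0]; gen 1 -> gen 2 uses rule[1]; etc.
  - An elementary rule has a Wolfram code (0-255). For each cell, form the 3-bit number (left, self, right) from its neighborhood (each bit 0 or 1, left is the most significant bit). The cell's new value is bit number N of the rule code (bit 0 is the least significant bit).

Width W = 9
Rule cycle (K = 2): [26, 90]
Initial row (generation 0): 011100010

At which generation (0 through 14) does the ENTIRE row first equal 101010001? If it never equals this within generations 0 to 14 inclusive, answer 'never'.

Answer: 7

Derivation:
Gen 0: 011100010
Gen 1 (rule 26): 110010101
Gen 2 (rule 90): 111100000
Gen 3 (rule 26): 100010000
Gen 4 (rule 90): 010101000
Gen 5 (rule 26): 100000100
Gen 6 (rule 90): 010001010
Gen 7 (rule 26): 101010001
Gen 8 (rule 90): 000001010
Gen 9 (rule 26): 000010001
Gen 10 (rule 90): 000101010
Gen 11 (rule 26): 001000001
Gen 12 (rule 90): 010100010
Gen 13 (rule 26): 100010101
Gen 14 (rule 90): 010100000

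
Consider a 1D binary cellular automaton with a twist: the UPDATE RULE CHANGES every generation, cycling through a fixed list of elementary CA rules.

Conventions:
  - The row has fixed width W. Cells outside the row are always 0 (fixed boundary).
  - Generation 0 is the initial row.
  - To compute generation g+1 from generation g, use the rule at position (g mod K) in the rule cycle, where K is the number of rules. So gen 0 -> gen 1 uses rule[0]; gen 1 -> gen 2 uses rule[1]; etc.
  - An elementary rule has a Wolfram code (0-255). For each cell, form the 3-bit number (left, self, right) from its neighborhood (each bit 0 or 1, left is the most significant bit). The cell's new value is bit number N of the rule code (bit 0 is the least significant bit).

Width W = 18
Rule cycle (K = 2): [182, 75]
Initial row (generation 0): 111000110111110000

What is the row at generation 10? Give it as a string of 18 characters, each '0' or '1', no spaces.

Answer: 111010101001100001

Derivation:
Gen 0: 111000110111110000
Gen 1 (rule 182): 010101001011101000
Gen 2 (rule 75): 100000010010100011
Gen 3 (rule 182): 110000111111110100
Gen 4 (rule 75): 110111100000010001
Gen 5 (rule 182): 001011010000111011
Gen 6 (rule 75): 110011000111101011
Gen 7 (rule 182): 001100101011011100
Gen 8 (rule 75): 111101000011010101
Gen 9 (rule 182): 011011100100111111
Gen 10 (rule 75): 111010101001100001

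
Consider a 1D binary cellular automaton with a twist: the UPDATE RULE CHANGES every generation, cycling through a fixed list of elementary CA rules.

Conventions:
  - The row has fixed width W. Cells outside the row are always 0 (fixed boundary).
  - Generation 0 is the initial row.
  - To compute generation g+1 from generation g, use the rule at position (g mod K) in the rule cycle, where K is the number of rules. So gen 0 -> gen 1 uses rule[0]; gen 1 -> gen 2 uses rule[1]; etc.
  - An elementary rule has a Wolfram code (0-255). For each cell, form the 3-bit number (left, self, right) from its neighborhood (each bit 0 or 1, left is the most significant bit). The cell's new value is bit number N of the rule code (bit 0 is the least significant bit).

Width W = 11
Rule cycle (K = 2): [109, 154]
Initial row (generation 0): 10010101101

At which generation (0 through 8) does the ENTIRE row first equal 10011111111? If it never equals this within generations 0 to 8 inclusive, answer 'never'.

Gen 0: 10010101101
Gen 1 (rule 109): 10011111111
Gen 2 (rule 154): 01111111110
Gen 3 (rule 109): 01000000010
Gen 4 (rule 154): 10100000101
Gen 5 (rule 109): 11101110111
Gen 6 (rule 154): 11001100110
Gen 7 (rule 109): 11001100110
Gen 8 (rule 154): 10111011101

Answer: 1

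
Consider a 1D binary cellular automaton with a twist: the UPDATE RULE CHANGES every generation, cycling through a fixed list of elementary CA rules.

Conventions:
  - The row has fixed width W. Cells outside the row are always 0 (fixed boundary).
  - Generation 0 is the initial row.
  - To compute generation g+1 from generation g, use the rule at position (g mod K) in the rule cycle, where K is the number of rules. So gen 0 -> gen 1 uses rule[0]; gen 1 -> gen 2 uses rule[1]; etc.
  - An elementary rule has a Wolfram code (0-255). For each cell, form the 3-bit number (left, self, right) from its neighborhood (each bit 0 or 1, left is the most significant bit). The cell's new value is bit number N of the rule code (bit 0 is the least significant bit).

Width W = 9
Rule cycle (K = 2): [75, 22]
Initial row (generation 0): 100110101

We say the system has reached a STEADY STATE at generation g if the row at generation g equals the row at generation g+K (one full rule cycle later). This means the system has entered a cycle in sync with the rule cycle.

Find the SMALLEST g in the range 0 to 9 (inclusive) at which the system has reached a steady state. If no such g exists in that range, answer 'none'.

Answer: none

Derivation:
Gen 0: 100110101
Gen 1 (rule 75): 001110000
Gen 2 (rule 22): 010001000
Gen 3 (rule 75): 100110011
Gen 4 (rule 22): 111001100
Gen 5 (rule 75): 101011101
Gen 6 (rule 22): 101000001
Gen 7 (rule 75): 000011110
Gen 8 (rule 22): 000100001
Gen 9 (rule 75): 111001110
Gen 10 (rule 22): 000110001
Gen 11 (rule 75): 111110110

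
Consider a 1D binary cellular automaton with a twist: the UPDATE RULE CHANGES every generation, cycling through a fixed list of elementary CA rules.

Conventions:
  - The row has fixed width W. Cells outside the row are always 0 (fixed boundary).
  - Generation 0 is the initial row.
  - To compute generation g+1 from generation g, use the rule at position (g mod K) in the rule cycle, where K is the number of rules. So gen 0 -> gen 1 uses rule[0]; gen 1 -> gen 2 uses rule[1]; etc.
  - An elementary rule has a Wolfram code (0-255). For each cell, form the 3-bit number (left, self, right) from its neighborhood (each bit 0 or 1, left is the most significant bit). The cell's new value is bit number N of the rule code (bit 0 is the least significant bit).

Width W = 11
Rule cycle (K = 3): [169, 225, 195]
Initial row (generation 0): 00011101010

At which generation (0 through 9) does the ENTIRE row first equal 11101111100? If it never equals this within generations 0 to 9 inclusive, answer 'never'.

Gen 0: 00011101010
Gen 1 (rule 169): 11011010100
Gen 2 (rule 225): 01101101001
Gen 3 (rule 195): 10100100010
Gen 4 (rule 169): 01000001000
Gen 5 (rule 225): 00011100011
Gen 6 (rule 195): 11101101101
Gen 7 (rule 169): 11011011010
Gen 8 (rule 225): 01101101100
Gen 9 (rule 195): 10100100101

Answer: never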